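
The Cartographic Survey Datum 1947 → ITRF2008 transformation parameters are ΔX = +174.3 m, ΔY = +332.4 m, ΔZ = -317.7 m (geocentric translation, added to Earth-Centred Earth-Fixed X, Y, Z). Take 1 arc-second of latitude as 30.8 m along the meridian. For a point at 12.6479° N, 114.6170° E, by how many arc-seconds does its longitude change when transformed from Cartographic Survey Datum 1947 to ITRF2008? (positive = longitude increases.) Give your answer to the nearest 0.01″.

sin φ = 0.218959, cos φ = 0.975734, sin λ = 0.909113, cos λ = -0.416551.
East component: ΔE = −sin λ·ΔX + cos λ·ΔY = −(0.909113)(174.3) + (-0.416551)(332.4) = -296.92 m.
1° of latitude spans 3600 × 30.80 = 110880 m; at latitude φ, 1° of longitude spans that × cos φ = 108189.4 m, so Δλ = -296.92 / 108189.4 × 3600 = -9.880″.

Δλ = -9.88″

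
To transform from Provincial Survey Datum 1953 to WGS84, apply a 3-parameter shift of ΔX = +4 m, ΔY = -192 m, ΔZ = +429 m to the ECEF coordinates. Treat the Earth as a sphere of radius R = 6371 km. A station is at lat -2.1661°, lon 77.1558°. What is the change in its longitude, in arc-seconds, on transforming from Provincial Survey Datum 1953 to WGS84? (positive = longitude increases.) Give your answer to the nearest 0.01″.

sin φ = -0.037797, cos φ = 0.999285, sin λ = 0.974978, cos λ = 0.222301.
East component: ΔE = −sin λ·ΔX + cos λ·ΔY = −(0.974978)(4) + (0.222301)(-192) = -46.58 m.
1° of latitude spans πR/180 = 111195 m; at latitude φ, 1° of longitude spans that × cos φ = 111115.5 m, so Δλ = -46.58 / 111115.5 × 3600 = -1.509″.

Δλ = -1.51″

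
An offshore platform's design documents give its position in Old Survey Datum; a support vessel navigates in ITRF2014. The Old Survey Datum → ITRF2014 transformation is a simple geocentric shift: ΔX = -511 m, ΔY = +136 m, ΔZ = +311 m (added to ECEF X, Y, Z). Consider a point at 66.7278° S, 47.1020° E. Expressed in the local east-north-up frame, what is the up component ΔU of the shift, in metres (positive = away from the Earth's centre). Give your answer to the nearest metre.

The local up (radial) axis is (cos φ cos λ, cos φ sin λ, sin φ), giving ΔU = -137.430 + 39.363 − 285.696 = -383.76 m.

ΔU = -384 m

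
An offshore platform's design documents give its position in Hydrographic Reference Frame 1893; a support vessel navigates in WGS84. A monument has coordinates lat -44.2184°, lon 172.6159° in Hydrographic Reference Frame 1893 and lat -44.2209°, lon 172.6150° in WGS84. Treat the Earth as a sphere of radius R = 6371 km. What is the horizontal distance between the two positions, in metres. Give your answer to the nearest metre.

287 m

Δφ = -44.2209° − -44.2184° = -0.0025°; Δλ = 172.6150° − 172.6159° = -0.0009°.
1° along a meridian = πR/180 = 111195 m.
ΔN = Δφ × 111195 = -278.0 m; ΔE = Δλ × 111195 × cos(-44.2184°) = -0.0009 × 111195 × 0.716687 = -71.7 m.
Distance = √(ΔE² + ΔN²) = √((-71.7)² + (-278.0)²) = 287.1 m.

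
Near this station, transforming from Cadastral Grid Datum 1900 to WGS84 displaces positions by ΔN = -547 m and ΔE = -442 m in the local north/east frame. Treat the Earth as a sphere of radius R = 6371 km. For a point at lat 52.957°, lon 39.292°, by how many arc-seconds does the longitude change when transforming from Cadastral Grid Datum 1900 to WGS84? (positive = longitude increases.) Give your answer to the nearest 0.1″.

At latitude 52.957°, cos φ = 0.602414.
One radian of longitude at latitude φ spans R cos φ, so Δλ = ΔE / (R cos φ) = -442.0 / (6371000 × 0.602414) = -1.1516e-04 rad = -23.754″.

Δλ = -23.8″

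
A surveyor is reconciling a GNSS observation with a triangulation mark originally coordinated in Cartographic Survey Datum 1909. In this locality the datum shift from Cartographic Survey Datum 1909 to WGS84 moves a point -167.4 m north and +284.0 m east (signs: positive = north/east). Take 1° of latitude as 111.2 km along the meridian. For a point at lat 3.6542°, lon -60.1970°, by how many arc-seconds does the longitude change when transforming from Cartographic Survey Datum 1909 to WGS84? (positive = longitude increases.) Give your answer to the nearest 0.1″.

At latitude 3.6542°, cos φ = 0.997967.
1° of longitude at this latitude = 111.2 × cos φ = 110.97 km, so Δλ = 284.0 / 110973.9 = 0.0025592° = 9.213″.

Δλ = 9.2″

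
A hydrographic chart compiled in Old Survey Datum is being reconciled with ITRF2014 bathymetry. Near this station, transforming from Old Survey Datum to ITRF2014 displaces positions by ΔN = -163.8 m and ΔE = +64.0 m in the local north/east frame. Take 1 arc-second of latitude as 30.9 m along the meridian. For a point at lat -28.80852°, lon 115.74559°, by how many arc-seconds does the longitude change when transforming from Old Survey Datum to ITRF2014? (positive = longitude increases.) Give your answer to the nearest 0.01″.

Δλ = 2.36″

At latitude -28.80852°, cos φ = 0.876235.
1″ of longitude at this latitude = 30.90 × cos φ = 27.0757 m, so Δλ = 64.0 / 27.0757 = 2.364″.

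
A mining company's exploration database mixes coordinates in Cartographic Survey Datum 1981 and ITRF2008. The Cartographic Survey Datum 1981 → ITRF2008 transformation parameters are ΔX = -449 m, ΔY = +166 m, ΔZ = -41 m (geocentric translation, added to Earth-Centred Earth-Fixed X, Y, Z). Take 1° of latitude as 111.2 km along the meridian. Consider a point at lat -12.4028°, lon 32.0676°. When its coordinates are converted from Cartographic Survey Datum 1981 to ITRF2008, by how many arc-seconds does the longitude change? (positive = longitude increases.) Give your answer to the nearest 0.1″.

sin φ = -0.214783, cos φ = 0.976662, sin λ = 0.530919, cos λ = 0.847422.
East component: ΔE = −sin λ·ΔX + cos λ·ΔY = −(0.530919)(-449) + (0.847422)(166) = 379.05 m.
1° of latitude spans 111200 m; at latitude φ, 1° of longitude spans that × cos φ = 108604.8 m, so Δλ = 379.05 / 108604.8 × 3600 = 12.565″.

Δλ = 12.6″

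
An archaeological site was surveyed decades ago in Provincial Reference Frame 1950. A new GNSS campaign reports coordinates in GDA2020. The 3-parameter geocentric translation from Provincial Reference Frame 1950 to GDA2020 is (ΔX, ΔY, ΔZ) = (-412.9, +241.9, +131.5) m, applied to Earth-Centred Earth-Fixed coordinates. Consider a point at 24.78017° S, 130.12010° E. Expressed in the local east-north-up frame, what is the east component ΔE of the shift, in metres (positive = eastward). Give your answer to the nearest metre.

The local east axis at (φ, λ) is (−sin λ, cos λ, 0), so ΔE = −sin(130.12010°)·(-412.9) + cos(130.12010°)·241.9 = 159.86 m.

ΔE = 160 m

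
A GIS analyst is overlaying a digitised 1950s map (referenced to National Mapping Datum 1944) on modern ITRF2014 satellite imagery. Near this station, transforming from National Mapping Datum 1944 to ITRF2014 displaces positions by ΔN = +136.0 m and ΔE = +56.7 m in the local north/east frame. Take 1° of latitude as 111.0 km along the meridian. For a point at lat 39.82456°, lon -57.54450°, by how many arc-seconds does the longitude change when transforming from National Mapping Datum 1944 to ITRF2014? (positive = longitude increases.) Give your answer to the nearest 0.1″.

Δλ = 2.4″

At latitude 39.82456°, cos φ = 0.768009.
1° of longitude at this latitude = 111.0 × cos φ = 85.25 km, so Δλ = 56.7 / 85249.0 = 0.0006651° = 2.394″.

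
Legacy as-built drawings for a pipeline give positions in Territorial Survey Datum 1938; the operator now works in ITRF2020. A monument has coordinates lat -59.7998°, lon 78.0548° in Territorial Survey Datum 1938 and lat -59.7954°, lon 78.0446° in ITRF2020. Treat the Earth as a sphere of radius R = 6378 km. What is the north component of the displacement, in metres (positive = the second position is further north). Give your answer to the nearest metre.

ΔN = 490 m

Δφ = -59.7954° − -59.7998° = +0.0044°; Δλ = 78.0446° − 78.0548° = -0.0102°.
1° along a meridian = πR/180 = 111317 m.
ΔN = Δφ × 111317 = 489.8 m; ΔE = Δλ × 111317 × cos(-59.7998°) = -0.0102 × 111317 × 0.503023 = -571.1 m.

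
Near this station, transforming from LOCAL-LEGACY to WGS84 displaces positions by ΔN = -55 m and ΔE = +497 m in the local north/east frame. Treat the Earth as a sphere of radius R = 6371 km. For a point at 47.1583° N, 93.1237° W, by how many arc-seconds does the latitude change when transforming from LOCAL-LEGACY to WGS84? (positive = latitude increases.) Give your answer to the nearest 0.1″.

On a sphere of radius R, 1 rad of latitude = R, so Δφ = ΔN / R = -55.0 / 6371000 = -8.6329e-06 rad = -1.781″.

Δφ = -1.8″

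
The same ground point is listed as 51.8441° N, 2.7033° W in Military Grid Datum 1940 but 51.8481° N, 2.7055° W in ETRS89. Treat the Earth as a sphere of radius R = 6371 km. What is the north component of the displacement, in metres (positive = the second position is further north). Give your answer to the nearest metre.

Δφ = 51.8481° − 51.8441° = +0.0040°; Δλ = -2.7055° − -2.7033° = -0.0022°.
1° along a meridian = πR/180 = 111195 m.
ΔN = Δφ × 111195 = 444.8 m; ΔE = Δλ × 111195 × cos(51.8441°) = -0.0022 × 111195 × 0.617803 = -151.1 m.

ΔN = 445 m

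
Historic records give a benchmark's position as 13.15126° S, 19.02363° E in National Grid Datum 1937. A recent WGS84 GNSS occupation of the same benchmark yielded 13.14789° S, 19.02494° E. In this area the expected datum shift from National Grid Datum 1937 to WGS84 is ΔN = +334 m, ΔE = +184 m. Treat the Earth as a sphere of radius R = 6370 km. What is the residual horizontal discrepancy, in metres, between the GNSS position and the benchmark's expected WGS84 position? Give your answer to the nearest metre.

Observed coordinate differences: Δφ = +0.00337°, Δλ = +0.00131°.
Converting to metres (1° lat = 111177 m, cos φ = 0.973773): observed ΔN = 374.7 m, observed ΔE = 141.8 m.
Subtracting the expected shift leaves a residual of 374.7 − (334) = 40.7 m north and 141.8 − (184) = -42.2 m east.
Residual distance = √(40.7² + (-42.2)²) = 58.6 m.

59 m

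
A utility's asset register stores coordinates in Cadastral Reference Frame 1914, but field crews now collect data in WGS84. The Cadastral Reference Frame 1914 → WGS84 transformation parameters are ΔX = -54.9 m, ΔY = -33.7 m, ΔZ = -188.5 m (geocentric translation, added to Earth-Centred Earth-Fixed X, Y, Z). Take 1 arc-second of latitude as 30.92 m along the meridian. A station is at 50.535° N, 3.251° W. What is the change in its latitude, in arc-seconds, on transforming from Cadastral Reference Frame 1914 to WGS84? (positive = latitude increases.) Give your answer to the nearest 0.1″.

sin φ = 0.772013, cos φ = 0.635607, sin λ = -0.056710, cos λ = 0.998391.
North component: ΔN = −sin φ cos λ·ΔX − sin φ sin λ·ΔY + cos φ·ΔZ = −(0.772013)(0.998391)(-54.9) − (0.772013)(-0.056710)(-33.7) + (0.635607)(-188.5) = -78.97 m.
1° of latitude spans 3600 × 30.92 = 111312 m, so Δφ = -78.97 / 111312 × 3600 = -2.554″.

Δφ = -2.6″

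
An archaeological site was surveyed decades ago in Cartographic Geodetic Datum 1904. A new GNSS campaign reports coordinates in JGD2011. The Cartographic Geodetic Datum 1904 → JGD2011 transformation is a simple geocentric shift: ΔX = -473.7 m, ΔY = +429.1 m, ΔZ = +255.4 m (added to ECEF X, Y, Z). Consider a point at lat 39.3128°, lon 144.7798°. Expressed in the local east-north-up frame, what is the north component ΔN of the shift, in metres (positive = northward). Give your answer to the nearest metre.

The local north axis is (−sin φ cos λ, −sin φ sin λ, cos φ), giving ΔN = -245.176 − 156.786 + 197.603 = -204.36 m.

ΔN = -204 m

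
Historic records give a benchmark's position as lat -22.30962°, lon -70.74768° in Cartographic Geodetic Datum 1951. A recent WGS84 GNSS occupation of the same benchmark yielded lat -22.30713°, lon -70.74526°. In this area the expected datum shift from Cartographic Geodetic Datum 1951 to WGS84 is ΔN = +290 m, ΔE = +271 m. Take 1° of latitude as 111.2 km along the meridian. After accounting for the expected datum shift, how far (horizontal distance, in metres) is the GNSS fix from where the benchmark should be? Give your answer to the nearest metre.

26 m

Observed coordinate differences: Δφ = +0.00249°, Δλ = +0.00242°.
Converting to metres (1° lat = 111200 m, cos φ = 0.925146): observed ΔN = 276.9 m, observed ΔE = 249.0 m.
Subtracting the expected shift leaves a residual of 276.9 − (290) = -13.1 m north and 249.0 − (271) = -22.0 m east.
Residual distance = √((-13.1)² + (-22.0)²) = 25.6 m.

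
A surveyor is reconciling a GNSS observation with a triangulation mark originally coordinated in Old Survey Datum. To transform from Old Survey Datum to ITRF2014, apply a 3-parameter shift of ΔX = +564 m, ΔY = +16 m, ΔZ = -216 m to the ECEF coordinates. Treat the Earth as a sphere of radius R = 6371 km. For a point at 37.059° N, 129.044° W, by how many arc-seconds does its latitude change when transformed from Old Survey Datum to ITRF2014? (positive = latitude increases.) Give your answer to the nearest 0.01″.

Δφ = 1.59″

sin φ = 0.602637, cos φ = 0.798015, sin λ = -0.776662, cos λ = -0.629917.
North component: ΔN = −sin φ cos λ·ΔX − sin φ sin λ·ΔY + cos φ·ΔZ = −(0.602637)(-0.629917)(564) − (0.602637)(-0.776662)(16) + (0.798015)(-216) = 49.22 m.
1° of latitude spans πR/180 = 111195 m, so Δφ = 49.22 / 111195 × 3600 = 1.593″.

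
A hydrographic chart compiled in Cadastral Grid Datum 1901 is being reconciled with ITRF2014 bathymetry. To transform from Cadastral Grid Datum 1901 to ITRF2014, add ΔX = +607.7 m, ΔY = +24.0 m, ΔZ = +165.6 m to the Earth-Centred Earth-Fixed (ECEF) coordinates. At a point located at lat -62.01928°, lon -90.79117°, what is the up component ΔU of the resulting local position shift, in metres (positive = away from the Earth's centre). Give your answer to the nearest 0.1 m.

At φ = -62.01928°, λ = -90.79117°: sin φ = -0.883106, cos φ = 0.469174, sin λ = -0.999905, cos λ = -0.013808.
ΔU = cos φ cos λ·ΔX + cos φ sin λ·ΔY + sin φ·ΔZ = (0.469174)(-0.013808)(607.7) + (0.469174)(-0.999905)(24.0) + (-0.883106)(165.6) = -161.44 m.

ΔU = -161.4 m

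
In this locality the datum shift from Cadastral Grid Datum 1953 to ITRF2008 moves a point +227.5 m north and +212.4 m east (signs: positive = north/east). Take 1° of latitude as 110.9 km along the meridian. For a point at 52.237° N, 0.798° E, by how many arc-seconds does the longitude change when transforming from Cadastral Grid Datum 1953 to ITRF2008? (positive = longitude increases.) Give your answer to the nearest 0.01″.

Δλ = 11.26″

At latitude 52.237°, cos φ = 0.612397.
1° of longitude at this latitude = 110.9 × cos φ = 67.91 km, so Δλ = 212.4 / 67914.8 = 0.0031274° = 11.259″.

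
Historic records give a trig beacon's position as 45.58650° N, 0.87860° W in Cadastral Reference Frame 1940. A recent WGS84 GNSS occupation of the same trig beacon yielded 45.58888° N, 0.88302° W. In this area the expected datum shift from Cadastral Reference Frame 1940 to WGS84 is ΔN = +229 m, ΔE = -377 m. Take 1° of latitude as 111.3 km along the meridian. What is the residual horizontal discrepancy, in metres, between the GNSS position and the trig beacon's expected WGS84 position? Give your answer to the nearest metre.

Observed coordinate differences: Δφ = +0.00238°, Δλ = -0.00442°.
Converting to metres (1° lat = 111300 m, cos φ = 0.699832): observed ΔN = 264.9 m, observed ΔE = -344.3 m.
Subtracting the expected shift leaves a residual of 264.9 − (229) = 35.9 m north and -344.3 − (-377) = 32.7 m east.
Residual distance = √(35.9² + 32.7²) = 48.6 m.

49 m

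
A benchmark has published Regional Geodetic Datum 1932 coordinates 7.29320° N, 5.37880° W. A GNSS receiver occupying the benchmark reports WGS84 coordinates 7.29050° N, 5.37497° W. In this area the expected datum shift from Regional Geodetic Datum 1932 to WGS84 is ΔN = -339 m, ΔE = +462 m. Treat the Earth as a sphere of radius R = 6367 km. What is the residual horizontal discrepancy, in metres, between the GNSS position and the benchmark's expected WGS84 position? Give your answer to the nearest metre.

56 m

Observed coordinate differences: Δφ = -0.00270°, Δλ = +0.00383°.
Converting to metres (1° lat = 111125 m, cos φ = 0.991910): observed ΔN = -300.0 m, observed ΔE = 422.2 m.
Subtracting the expected shift leaves a residual of -300.0 − (-339) = 39.0 m north and 422.2 − (462) = -39.8 m east.
Residual distance = √(39.0² + (-39.8)²) = 55.7 m.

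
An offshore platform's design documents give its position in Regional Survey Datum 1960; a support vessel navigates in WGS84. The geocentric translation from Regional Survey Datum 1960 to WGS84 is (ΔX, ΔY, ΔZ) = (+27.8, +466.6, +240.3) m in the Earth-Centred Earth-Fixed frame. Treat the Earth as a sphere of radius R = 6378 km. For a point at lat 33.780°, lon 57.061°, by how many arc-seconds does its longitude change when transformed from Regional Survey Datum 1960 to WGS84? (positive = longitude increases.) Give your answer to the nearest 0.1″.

sin φ = 0.556006, cos φ = 0.831179, sin λ = 0.839250, cos λ = 0.543746.
East component: ΔE = −sin λ·ΔX + cos λ·ΔY = −(0.839250)(27.8) + (0.543746)(466.6) = 230.38 m.
1° of latitude spans πR/180 = 111317 m; at latitude φ, 1° of longitude spans that × cos φ = 92524.4 m, so Δλ = 230.38 / 92524.4 × 3600 = 8.964″.

Δλ = 9.0″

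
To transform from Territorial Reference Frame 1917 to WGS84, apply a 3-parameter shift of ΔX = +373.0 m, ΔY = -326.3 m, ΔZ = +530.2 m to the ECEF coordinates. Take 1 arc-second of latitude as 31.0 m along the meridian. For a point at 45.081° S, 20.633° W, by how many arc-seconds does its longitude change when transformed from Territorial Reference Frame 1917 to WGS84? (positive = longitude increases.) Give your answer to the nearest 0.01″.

sin φ = -0.708106, cos φ = 0.706106, sin λ = -0.352381, cos λ = 0.935857.
East component: ΔE = −sin λ·ΔX + cos λ·ΔY = −(-0.352381)(373.0) + (0.935857)(-326.3) = -173.93 m.
1° of latitude spans 3600 × 31.00 = 111600 m; at latitude φ, 1° of longitude spans that × cos φ = 78801.5 m, so Δλ = -173.93 / 78801.5 × 3600 = -7.946″.

Δλ = -7.95″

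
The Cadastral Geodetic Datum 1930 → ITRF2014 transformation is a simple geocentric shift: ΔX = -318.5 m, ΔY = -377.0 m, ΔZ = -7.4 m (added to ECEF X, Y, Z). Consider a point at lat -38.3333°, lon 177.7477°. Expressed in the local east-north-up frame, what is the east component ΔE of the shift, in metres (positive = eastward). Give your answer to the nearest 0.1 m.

At φ = -38.3333°, λ = 177.7477°: sin φ = -0.620235, cos φ = 0.784416, sin λ = 0.039300, cos λ = -0.999227.
ΔE = −sin λ·ΔX + cos λ·ΔY = −(0.039300)·(-318.5) + (-0.999227)·(-377.0) = 389.23 m.

ΔE = 389.2 m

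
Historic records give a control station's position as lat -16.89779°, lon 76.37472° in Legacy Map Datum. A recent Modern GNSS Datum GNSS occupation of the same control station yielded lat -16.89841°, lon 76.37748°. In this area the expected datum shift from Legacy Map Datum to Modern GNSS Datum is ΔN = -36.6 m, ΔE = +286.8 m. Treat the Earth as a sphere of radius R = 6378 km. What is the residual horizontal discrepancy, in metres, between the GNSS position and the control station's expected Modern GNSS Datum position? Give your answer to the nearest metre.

33 m

Observed coordinate differences: Δφ = -0.00062°, Δλ = +0.00276°.
Converting to metres (1° lat = 111317 m, cos φ = 0.956825): observed ΔN = -69.0 m, observed ΔE = 294.0 m.
Subtracting the expected shift leaves a residual of -69.0 − (-36.6) = -32.4 m north and 294.0 − (286.8) = 7.2 m east.
Residual distance = √((-32.4)² + 7.2²) = 33.2 m.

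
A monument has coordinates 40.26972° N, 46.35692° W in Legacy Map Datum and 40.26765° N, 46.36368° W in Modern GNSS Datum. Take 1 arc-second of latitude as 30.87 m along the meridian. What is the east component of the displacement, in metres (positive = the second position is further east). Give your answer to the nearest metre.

ΔE = -573 m

Δφ = 40.26765° − 40.26972° = -0.00207°; Δλ = -46.36368° − -46.35692° = -0.00676°.
1° of latitude = 3600 × 30.87 = 111132 m.
ΔN = Δφ × 111132 = -230.0 m; ΔE = Δλ × 111132 × cos(40.26972°) = -0.00676 × 111132 × 0.763010 = -573.2 m.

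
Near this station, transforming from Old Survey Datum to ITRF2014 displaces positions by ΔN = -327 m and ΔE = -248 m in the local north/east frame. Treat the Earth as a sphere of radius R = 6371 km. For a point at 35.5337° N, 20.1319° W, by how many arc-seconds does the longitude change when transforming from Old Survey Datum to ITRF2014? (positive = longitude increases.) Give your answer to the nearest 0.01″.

At latitude 35.5337°, cos φ = 0.813774.
One radian of longitude at latitude φ spans R cos φ, so Δλ = ΔE / (R cos φ) = -248.0 / (6371000 × 0.813774) = -4.7834e-05 rad = -9.867″.

Δλ = -9.87″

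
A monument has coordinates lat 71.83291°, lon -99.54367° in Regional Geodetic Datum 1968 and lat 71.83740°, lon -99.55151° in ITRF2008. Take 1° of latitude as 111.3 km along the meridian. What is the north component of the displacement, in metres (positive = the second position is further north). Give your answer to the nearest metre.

ΔN = 500 m

Δφ = 71.83740° − 71.83291° = +0.00449°; Δλ = -99.55151° − -99.54367° = -0.00784°.
ΔN = Δφ × 111300 = 499.7 m; ΔE = Δλ × 111300 × cos(71.83291°) = -0.00784 × 111300 × 0.311789 = -272.1 m.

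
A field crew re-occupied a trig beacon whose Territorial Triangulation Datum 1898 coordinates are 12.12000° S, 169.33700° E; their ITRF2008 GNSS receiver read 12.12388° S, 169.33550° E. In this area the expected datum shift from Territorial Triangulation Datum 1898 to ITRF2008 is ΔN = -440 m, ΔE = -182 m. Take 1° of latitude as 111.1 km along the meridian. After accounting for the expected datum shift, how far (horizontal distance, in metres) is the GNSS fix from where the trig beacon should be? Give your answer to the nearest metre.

21 m

Observed coordinate differences: Δφ = -0.00388°, Δλ = -0.00150°.
Converting to metres (1° lat = 111100 m, cos φ = 0.977710): observed ΔN = -431.1 m, observed ΔE = -162.9 m.
Subtracting the expected shift leaves a residual of -431.1 − (-440) = 8.9 m north and -162.9 − (-182) = 19.1 m east.
Residual distance = √(8.9² + 19.1²) = 21.1 m.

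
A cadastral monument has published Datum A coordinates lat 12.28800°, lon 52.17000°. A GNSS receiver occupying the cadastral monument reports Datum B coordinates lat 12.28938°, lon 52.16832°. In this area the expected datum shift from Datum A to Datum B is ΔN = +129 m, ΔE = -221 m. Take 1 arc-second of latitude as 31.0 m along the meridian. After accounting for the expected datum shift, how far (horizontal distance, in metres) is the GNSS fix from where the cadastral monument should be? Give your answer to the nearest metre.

45 m

Observed coordinate differences: Δφ = +0.00138°, Δλ = -0.00168°.
Converting to metres (1° lat = 111600 m, cos φ = 0.977090): observed ΔN = 154.0 m, observed ΔE = -183.2 m.
Subtracting the expected shift leaves a residual of 154.0 − (129) = 25.0 m north and -183.2 − (-221) = 37.8 m east.
Residual distance = √(25.0² + 37.8²) = 45.3 m.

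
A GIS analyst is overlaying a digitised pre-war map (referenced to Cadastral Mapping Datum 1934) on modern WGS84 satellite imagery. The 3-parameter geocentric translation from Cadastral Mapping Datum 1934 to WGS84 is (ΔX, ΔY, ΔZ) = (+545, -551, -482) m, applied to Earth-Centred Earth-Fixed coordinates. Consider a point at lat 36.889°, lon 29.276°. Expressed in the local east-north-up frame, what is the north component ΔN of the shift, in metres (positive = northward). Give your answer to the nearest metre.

At φ = 36.889°, λ = 29.276°: sin φ = 0.600267, cos φ = 0.799800, sin λ = 0.489017, cos λ = 0.872274.
ΔN = −sin φ cos λ·ΔX − sin φ sin λ·ΔY + cos φ·ΔZ = −(0.600267)(0.872274)(545) − (0.600267)(0.489017)(-551) + (0.799800)(-482) = -509.12 m.

ΔN = -509 m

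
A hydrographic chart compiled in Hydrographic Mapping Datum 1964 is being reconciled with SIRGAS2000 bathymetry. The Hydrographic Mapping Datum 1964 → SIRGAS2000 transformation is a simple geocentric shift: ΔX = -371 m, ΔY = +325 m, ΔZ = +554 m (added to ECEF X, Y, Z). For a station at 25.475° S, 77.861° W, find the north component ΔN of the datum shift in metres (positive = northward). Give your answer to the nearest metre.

At φ = -25.475°, λ = -77.861°: sin φ = -0.430117, cos φ = 0.902773, sin λ = -0.977640, cos λ = 0.210284.
ΔN = −sin φ cos λ·ΔX − sin φ sin λ·ΔY + cos φ·ΔZ = −(-0.430117)(0.210284)(-371) − (-0.430117)(-0.977640)(325) + (0.902773)(554) = 329.92 m.

ΔN = 330 m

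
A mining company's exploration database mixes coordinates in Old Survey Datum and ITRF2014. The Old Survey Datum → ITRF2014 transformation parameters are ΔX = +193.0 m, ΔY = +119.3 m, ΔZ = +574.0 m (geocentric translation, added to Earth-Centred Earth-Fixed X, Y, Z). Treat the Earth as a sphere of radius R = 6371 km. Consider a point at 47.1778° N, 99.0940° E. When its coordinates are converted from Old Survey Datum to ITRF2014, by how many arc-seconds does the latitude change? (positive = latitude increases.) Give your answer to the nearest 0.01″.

Δφ = 10.56″

sin φ = 0.733467, cos φ = 0.679726, sin λ = 0.987430, cos λ = -0.158055.
North component: ΔN = −sin φ cos λ·ΔX − sin φ sin λ·ΔY + cos φ·ΔZ = −(0.733467)(-0.158055)(193.0) − (0.733467)(0.987430)(119.3) + (0.679726)(574.0) = 326.13 m.
1° of latitude spans πR/180 = 111195 m, so Δφ = 326.13 / 111195 × 3600 = 10.559″.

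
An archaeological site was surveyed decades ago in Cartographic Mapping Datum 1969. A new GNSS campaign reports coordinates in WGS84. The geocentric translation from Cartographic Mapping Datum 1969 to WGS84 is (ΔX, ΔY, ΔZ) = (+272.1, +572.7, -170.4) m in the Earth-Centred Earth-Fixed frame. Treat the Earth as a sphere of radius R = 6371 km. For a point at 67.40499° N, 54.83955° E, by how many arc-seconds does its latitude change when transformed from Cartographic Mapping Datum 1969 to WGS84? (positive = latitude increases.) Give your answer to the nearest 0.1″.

sin φ = 0.923244, cos φ = 0.384215, sin λ = 0.817543, cos λ = 0.575868.
North component: ΔN = −sin φ cos λ·ΔX − sin φ sin λ·ΔY + cos φ·ΔZ = −(0.923244)(0.575868)(272.1) − (0.923244)(0.817543)(572.7) + (0.384215)(-170.4) = -642.41 m.
1° of latitude spans πR/180 = 111195 m, so Δφ = -642.41 / 111195 × 3600 = -20.798″.

Δφ = -20.8″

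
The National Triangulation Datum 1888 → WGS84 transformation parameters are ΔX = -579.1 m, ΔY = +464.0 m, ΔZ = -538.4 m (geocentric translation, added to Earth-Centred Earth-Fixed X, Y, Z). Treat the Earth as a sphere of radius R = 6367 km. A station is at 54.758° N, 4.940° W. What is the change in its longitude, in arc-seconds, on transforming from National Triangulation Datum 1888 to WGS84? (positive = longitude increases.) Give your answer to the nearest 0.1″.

sin φ = 0.816722, cos φ = 0.577031, sin λ = -0.086112, cos λ = 0.996285.
East component: ΔE = −sin λ·ΔX + cos λ·ΔY = −(-0.086112)(-579.1) + (0.996285)(464.0) = 412.41 m.
1° of latitude spans πR/180 = 111125 m; at latitude φ, 1° of longitude spans that × cos φ = 64122.7 m, so Δλ = 412.41 / 64122.7 × 3600 = 23.154″.

Δλ = 23.2″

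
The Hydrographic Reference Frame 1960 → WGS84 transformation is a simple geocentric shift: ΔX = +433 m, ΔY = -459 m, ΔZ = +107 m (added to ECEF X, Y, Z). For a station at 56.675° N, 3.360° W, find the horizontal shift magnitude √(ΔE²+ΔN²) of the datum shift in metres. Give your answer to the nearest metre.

The local east axis at (φ, λ) is (−sin λ, cos λ, 0), so ΔE = −sin(-3.360°)·433 + cos(-3.360°)·(-459) = -432.83 m.
The local north axis is (−sin φ cos λ, −sin φ sin λ, cos φ), giving ΔN = -361.179 − 22.478 + 58.784 = -324.87 m.
Horizontal magnitude = √(ΔE² + ΔN²) = √((-432.83)² + (-324.87)²) = 541.19 m.

541 m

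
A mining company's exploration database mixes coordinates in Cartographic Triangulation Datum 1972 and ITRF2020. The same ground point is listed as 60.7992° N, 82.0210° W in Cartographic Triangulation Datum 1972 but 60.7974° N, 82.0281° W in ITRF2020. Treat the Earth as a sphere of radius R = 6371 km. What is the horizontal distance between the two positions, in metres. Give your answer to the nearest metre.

Δφ = 60.7974° − 60.7992° = -0.0018°; Δλ = -82.0281° − -82.0210° = -0.0071°.
1° along a meridian = πR/180 = 111195 m.
ΔN = Δφ × 111195 = -200.2 m; ΔE = Δλ × 111195 × cos(60.7992°) = -0.0071 × 111195 × 0.487872 = -385.2 m.
Distance = √(ΔE² + ΔN²) = √((-385.2)² + (-200.2)²) = 434.1 m.

434 m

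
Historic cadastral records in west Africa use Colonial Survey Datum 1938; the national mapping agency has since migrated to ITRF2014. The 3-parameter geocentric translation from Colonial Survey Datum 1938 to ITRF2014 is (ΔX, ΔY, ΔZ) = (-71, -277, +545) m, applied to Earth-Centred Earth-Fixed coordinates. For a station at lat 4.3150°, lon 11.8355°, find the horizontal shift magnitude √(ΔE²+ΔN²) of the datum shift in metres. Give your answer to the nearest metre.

610 m

At φ = 4.3150°, λ = 11.8355°: sin φ = 0.075240, cos φ = 0.997165, sin λ = 0.205103, cos λ = 0.978740.
ΔE = −sin λ·ΔX + cos λ·ΔY = −(0.205103)·(-71) + (0.978740)·(-277) = -256.55 m.
ΔN = −sin φ cos λ·ΔX − sin φ sin λ·ΔY + cos φ·ΔZ = −(0.075240)(0.978740)(-71) − (0.075240)(0.205103)(-277) + (0.997165)(545) = 552.96 m.
Horizontal magnitude = √(ΔE² + ΔN²) = √((-256.55)² + 552.96²) = 609.57 m.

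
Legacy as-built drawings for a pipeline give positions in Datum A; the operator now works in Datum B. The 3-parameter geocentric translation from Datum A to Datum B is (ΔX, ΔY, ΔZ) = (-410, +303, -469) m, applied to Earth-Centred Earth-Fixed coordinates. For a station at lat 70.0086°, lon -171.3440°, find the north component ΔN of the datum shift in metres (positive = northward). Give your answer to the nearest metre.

ΔN = -498 m

The local north axis is (−sin φ cos λ, −sin φ sin λ, cos φ), giving ΔN = -380.906 + 42.854 − 160.341 = -498.39 m.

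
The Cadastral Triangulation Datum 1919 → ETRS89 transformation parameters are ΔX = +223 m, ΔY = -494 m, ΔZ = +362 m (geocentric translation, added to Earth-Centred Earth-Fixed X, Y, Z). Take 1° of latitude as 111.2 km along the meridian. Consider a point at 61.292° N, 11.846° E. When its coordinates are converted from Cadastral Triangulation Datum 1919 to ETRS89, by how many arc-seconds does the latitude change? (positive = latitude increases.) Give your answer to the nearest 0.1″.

sin φ = 0.877079, cos φ = 0.480346, sin λ = 0.205282, cos λ = 0.978703.
North component: ΔN = −sin φ cos λ·ΔX − sin φ sin λ·ΔY + cos φ·ΔZ = −(0.877079)(0.978703)(223) − (0.877079)(0.205282)(-494) + (0.480346)(362) = 71.41 m.
1° of latitude spans 111200 m, so Δφ = 71.41 / 111200 × 3600 = 2.312″.

Δφ = 2.3″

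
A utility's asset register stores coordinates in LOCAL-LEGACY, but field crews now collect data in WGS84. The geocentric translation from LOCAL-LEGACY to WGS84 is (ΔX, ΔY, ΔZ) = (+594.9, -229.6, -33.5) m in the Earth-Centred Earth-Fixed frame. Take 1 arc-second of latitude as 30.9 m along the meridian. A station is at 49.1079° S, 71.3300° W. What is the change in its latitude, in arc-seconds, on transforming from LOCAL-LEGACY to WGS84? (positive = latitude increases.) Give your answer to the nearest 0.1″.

sin φ = -0.755944, cos φ = 0.654637, sin λ = -0.947378, cos λ = 0.320117.
North component: ΔN = −sin φ cos λ·ΔX − sin φ sin λ·ΔY + cos φ·ΔZ = −(-0.755944)(0.320117)(594.9) − (-0.755944)(-0.947378)(-229.6) + (0.654637)(-33.5) = 286.46 m.
1° of latitude spans 3600 × 30.90 = 111240 m, so Δφ = 286.46 / 111240 × 3600 = 9.271″.

Δφ = 9.3″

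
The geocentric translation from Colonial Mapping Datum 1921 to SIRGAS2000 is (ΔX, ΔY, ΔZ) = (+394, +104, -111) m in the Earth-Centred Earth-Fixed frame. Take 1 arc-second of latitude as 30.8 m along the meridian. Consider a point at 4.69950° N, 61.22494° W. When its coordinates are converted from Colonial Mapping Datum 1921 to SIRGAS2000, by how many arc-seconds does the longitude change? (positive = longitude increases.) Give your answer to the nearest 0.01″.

Δλ = 12.88″

sin φ = 0.081930, cos φ = 0.996638, sin λ = -0.876516, cos λ = 0.481372.
East component: ΔE = −sin λ·ΔX + cos λ·ΔY = −(-0.876516)(394) + (0.481372)(104) = 395.41 m.
1° of latitude spans 3600 × 30.80 = 110880 m; at latitude φ, 1° of longitude spans that × cos φ = 110507.2 m, so Δλ = 395.41 / 110507.2 × 3600 = 12.881″.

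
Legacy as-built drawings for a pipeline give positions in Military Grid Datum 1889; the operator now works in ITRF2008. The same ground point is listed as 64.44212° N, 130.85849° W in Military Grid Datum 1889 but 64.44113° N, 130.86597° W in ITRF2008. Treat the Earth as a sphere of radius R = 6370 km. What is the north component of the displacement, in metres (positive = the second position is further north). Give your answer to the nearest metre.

ΔN = -110 m

Δφ = 64.44113° − 64.44212° = -0.00099°; Δλ = -130.86597° − -130.85849° = -0.00748°.
1° along a meridian = πR/180 = 111177 m.
ΔN = Δφ × 111177 = -110.1 m; ΔE = Δλ × 111177 × cos(64.44212°) = -0.00748 × 111177 × 0.431423 = -358.8 m.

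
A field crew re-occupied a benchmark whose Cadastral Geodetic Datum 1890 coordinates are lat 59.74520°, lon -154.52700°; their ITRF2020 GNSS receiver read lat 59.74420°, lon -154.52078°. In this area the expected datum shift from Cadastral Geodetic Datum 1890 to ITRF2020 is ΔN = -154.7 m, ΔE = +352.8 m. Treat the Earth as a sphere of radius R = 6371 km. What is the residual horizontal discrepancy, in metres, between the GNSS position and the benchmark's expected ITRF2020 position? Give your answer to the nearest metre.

Observed coordinate differences: Δφ = -0.00100°, Δλ = +0.00622°.
Converting to metres (1° lat = 111195 m, cos φ = 0.503846): observed ΔN = -111.2 m, observed ΔE = 348.5 m.
Subtracting the expected shift leaves a residual of -111.2 − (-154.7) = 43.5 m north and 348.5 − (352.8) = -4.3 m east.
Residual distance = √(43.5² + (-4.3)²) = 43.7 m.

44 m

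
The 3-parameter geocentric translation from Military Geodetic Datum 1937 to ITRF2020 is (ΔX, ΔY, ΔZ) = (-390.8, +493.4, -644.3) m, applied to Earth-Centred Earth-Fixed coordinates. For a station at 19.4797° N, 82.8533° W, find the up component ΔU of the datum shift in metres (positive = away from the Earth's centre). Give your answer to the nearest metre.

At φ = 19.4797°, λ = -82.8533°: sin φ = 0.333473, cos φ = 0.942760, sin λ = -0.992231, cos λ = 0.124410.
ΔU = cos φ cos λ·ΔX + cos φ sin λ·ΔY + sin φ·ΔZ = (0.942760)(0.124410)(-390.8) + (0.942760)(-0.992231)(493.4) + (0.333473)(-644.3) = -722.24 m.

ΔU = -722 m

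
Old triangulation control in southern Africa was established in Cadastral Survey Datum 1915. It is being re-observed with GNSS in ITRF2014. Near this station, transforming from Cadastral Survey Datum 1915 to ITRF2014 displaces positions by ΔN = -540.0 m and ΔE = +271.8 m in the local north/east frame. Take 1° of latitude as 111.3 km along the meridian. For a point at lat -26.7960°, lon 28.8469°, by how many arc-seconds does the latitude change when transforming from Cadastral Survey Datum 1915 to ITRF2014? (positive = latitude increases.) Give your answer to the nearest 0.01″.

1° of latitude = 111.3 km, so Δφ = -540.0 / 111300 = -0.0048518° = -17.466″.

Δφ = -17.47″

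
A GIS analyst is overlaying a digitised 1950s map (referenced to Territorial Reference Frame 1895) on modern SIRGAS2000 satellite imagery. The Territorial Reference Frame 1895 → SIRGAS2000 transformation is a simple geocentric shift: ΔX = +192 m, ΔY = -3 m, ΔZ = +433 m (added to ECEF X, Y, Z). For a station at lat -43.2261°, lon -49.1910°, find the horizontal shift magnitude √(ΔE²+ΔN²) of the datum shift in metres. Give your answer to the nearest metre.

428 m

The local east axis at (φ, λ) is (−sin λ, cos λ, 0), so ΔE = −sin(-49.1910°)·192 + cos(-49.1910°)·(-3) = 143.36 m.
The local north axis is (−sin φ cos λ, −sin φ sin λ, cos φ), giving ΔN = 85.938 + 1.555 + 315.508 = 403.00 m.
Horizontal magnitude = √(ΔE² + ΔN²) = √(143.36² + 403.00²) = 427.74 m.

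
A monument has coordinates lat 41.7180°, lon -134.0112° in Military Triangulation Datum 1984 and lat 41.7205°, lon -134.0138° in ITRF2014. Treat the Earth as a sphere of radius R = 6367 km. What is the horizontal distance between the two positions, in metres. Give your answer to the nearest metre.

352 m

Δφ = 41.7205° − 41.7180° = +0.0025°; Δλ = -134.0138° − -134.0112° = -0.0026°.
1° along a meridian = πR/180 = 111125 m.
ΔN = Δφ × 111125 = 277.8 m; ΔE = Δλ × 111125 × cos(41.7180°) = -0.0026 × 111125 × 0.746429 = -215.7 m.
Distance = √(ΔE² + ΔN²) = √((-215.7)² + 277.8²) = 351.7 m.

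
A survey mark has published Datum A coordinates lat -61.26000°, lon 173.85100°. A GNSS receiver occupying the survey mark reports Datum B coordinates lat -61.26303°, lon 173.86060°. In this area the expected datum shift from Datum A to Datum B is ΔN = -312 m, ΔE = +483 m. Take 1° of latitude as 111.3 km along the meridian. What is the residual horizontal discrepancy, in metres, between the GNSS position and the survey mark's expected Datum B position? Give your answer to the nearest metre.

40 m

Observed coordinate differences: Δφ = -0.00303°, Δλ = +0.00960°.
Converting to metres (1° lat = 111300 m, cos φ = 0.480836): observed ΔN = -337.2 m, observed ΔE = 513.8 m.
Subtracting the expected shift leaves a residual of -337.2 − (-312) = -25.2 m north and 513.8 − (483) = 30.8 m east.
Residual distance = √((-25.2)² + 30.8²) = 39.8 m.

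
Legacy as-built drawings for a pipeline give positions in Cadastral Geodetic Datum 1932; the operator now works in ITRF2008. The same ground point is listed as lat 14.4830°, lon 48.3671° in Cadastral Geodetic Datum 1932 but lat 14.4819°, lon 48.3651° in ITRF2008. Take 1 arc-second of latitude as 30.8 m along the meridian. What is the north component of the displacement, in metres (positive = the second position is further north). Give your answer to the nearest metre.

Δφ = 14.4819° − 14.4830° = -0.0011°; Δλ = 48.3651° − 48.3671° = -0.0020°.
1° of latitude = 3600 × 30.80 = 110880 m.
ΔN = Δφ × 110880 = -122.0 m; ΔE = Δλ × 110880 × cos(14.4830°) = -0.0020 × 110880 × 0.968222 = -214.7 m.

ΔN = -122 m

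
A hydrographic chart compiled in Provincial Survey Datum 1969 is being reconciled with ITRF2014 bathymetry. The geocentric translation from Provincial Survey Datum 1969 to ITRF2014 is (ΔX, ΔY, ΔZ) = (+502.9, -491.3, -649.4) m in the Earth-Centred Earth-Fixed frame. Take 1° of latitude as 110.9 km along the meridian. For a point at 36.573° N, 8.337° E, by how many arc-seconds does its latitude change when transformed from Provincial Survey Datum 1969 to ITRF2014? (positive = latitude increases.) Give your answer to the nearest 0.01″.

Δφ = -25.18″

sin φ = 0.595846, cos φ = 0.803098, sin λ = 0.144995, cos λ = 0.989432.
North component: ΔN = −sin φ cos λ·ΔX − sin φ sin λ·ΔY + cos φ·ΔZ = −(0.595846)(0.989432)(502.9) − (0.595846)(0.144995)(-491.3) + (0.803098)(-649.4) = -775.57 m.
1° of latitude spans 110900 m, so Δφ = -775.57 / 110900 × 3600 = -25.176″.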